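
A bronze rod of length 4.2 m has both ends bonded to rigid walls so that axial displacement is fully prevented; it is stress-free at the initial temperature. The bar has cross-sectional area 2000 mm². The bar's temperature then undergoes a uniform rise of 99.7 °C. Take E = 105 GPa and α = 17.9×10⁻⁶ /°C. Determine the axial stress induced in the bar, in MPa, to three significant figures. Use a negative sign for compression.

Free thermal expansion αLΔT = 17.9e-6 · 4200 · 99.7 = 7.495 mm.
The walls impose strain ε = −(7.495)/4200 = -1.7846e-03; σ = Eε = 105000 · -1.7846e-03 = -187.4 MPa.

-187 MPa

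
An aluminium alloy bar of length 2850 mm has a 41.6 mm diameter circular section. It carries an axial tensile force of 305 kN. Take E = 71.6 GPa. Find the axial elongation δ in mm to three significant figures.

8.93 mm

A = 1359 mm².
δ_mech = NL/(AE) = 305000·2850/(1359·71600) = 8.932 mm.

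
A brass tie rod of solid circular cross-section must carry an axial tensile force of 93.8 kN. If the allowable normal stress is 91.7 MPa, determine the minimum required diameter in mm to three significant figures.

Required area A ≥ P/σ_allow = 93800/91.7 = 1023 mm².
For a solid circular section, d ≥ √(4A/π) = 36.09 mm.

36.1 mm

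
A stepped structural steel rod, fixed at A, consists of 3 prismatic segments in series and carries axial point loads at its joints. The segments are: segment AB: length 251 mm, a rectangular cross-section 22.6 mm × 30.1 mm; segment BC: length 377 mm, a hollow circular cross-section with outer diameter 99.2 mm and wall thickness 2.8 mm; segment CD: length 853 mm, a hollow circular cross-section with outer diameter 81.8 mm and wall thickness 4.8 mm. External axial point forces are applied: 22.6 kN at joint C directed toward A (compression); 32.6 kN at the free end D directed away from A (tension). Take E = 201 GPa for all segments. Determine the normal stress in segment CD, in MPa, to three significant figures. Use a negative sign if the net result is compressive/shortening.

28.1 MPa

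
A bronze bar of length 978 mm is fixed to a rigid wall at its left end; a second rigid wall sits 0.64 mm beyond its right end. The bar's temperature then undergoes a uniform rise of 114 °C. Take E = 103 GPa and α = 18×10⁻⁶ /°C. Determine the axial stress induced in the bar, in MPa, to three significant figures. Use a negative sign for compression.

Free thermal expansion αLΔT = 18e-6 · 978 · 114 = 2.007 mm.
The walls engage after the gap closes; constrained expansion = 2.007 − 0.64 = 1.367 mm.
The walls impose strain ε = −(1.367)/978 = -1.3976e-03; σ = Eε = 103000 · -1.3976e-03 = -144 MPa.

-144 MPa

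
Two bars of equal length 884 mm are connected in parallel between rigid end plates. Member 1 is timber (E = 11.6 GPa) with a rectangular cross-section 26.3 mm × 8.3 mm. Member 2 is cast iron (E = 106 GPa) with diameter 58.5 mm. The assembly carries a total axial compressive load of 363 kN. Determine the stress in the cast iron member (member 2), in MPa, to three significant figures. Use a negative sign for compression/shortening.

-134 MPa

A_1 = 218.3 mm².
A_2 = 2688 mm².
Equal strain + equilibrium ⇒ each member carries load in proportion to AE: A₁E₁ = 2532000 N, A₂E₂ = 284900000 N, ΣAE = 287400000 N.
σ₂ = P·E₂/ΣAE = -363000·106000/287400000 = -133.9 MPa.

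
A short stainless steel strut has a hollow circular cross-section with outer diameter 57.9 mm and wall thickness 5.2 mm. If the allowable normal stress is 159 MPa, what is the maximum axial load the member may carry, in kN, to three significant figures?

137 kN

A = 860.9 mm².
P_max = σ_allow · A = 159 · 860.9 = 136900 N = 136.9 kN.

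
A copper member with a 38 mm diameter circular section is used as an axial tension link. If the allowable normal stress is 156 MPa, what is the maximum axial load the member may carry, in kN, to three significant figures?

177 kN

A = 1134 mm².
P_max = σ_allow · A = 156 · 1134 = 176900 N = 176.9 kN.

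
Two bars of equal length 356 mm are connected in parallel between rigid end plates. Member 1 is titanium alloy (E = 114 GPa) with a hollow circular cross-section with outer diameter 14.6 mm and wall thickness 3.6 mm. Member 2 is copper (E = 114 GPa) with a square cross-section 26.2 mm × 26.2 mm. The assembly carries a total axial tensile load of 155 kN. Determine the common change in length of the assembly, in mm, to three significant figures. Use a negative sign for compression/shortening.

A_1 = 124.4 mm².
A_2 = 686.4 mm².
Equal strain + equilibrium ⇒ each member carries load in proportion to AE: A₁E₁ = 14180000 N, A₂E₂ = 78250000 N, ΣAE = 92440000 N.
δ = PL/ΣAE = 155000·356/92440000 = 0.5969 mm.

0.597 mm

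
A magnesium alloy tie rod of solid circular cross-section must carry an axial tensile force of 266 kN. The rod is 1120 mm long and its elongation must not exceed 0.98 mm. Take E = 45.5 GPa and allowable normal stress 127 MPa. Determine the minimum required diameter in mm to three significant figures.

92.2 mm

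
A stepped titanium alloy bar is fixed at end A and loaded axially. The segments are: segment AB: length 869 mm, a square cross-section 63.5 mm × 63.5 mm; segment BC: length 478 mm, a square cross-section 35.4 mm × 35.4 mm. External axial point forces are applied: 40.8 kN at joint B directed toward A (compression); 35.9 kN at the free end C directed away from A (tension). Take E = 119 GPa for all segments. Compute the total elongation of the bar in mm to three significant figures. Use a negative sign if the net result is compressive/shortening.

0.106 mm

Internal axial forces (sectioning from the free end, tension +): N_BC = 35.9 kN, N_AB = -4.9 kN.
A_AB = 4032 mm².
A_BC = 1253 mm².
δ_AB = -4900·869/(4032·119000) = -0.008874 mm
δ_BC = 35900·478/(1253·119000) = 0.1151 mm
δ = Σδ_i = 0.1062 mm.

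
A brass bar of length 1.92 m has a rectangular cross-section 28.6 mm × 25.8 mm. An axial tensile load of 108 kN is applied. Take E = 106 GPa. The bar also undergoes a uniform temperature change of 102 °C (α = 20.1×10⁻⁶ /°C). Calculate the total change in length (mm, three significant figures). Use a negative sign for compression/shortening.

6.59 mm

A = 737.9 mm².
δ_mech = NL/(AE) = 108000·1920/(737.9·106000) = 2.651 mm.
δ_thermal = αLΔT = 20.1e-6·1920·102 = 3.936 mm.
δ = δ_mech + δ_thermal = 6.588 mm.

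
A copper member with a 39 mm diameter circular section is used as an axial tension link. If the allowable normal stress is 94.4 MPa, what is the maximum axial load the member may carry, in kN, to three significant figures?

A = 1195 mm².
P_max = σ_allow · A = 94.4 · 1195 = 112800 N = 112.8 kN.

113 kN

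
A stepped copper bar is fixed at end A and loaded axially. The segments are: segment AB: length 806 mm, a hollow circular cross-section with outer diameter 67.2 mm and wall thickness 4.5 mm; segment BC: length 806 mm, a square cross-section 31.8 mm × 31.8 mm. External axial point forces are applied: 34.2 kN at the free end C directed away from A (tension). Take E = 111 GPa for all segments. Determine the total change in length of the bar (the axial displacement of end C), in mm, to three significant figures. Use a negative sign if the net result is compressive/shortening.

0.526 mm

Internal axial forces (sectioning from the free end, tension +): N_BC = 34.2 kN, N_AB = 34.2 kN.
A_AB = 886.4 mm².
A_BC = 1011 mm².
δ_AB = 34200·806/(886.4·111000) = 0.2802 mm
δ_BC = 34200·806/(1011·111000) = 0.2456 mm
δ = Σδ_i = 0.5257 mm.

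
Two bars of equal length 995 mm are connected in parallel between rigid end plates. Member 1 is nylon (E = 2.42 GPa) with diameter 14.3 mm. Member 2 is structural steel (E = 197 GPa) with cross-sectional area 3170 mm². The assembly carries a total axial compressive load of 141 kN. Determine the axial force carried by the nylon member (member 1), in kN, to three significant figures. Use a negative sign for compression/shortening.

A_1 = 160.6 mm².
Equal strain + equilibrium ⇒ each member carries load in proportion to AE: A₁E₁ = 388700 N, A₂E₂ = 624500000 N, ΣAE = 624900000 N.
F₁ = P·A₁E₁/ΣAE = -141000·388700/624900000 = -87.7 N.

-0.0877 kN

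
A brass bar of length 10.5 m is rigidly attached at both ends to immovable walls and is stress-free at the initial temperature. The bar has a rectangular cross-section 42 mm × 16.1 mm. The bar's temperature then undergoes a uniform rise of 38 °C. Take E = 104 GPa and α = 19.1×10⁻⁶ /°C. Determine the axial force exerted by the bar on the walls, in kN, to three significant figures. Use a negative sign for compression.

-51.0 kN

Free thermal expansion αLΔT = 19.1e-6 · 10500 · 38 = 7.621 mm.
The walls impose strain ε = −(7.621)/10500 = -7.2580e-04; σ = Eε = 104000 · -7.2580e-04 = -75.48 MPa.
Wall reaction R = σ·A = -75.48·676.2 = -51040 N = -51.04 kN.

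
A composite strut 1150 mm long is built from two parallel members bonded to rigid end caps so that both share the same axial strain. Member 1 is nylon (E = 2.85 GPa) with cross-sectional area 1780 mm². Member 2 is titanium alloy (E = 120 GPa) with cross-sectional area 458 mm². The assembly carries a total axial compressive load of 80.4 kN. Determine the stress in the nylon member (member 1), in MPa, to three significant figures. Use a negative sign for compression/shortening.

-3.82 MPa

Equal strain + equilibrium ⇒ each member carries load in proportion to AE: A₁E₁ = 5073000 N, A₂E₂ = 54960000 N, ΣAE = 60030000 N.
σ₁ = P·E₁/ΣAE = -80400·2850/60030000 = -3.817 MPa.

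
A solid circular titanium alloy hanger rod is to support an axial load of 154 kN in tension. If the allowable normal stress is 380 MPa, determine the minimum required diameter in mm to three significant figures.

Required area A ≥ P/σ_allow = 154000/380 = 405.3 mm².
For a solid circular section, d ≥ √(4A/π) = 22.72 mm.

22.7 mm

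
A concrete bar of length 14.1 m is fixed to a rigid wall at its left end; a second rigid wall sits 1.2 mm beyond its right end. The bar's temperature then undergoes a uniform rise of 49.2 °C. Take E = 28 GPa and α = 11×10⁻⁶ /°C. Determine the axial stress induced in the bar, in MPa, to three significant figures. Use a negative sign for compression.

Free thermal expansion αLΔT = 11e-6 · 14100 · 49.2 = 7.631 mm.
The walls engage after the gap closes; constrained expansion = 7.631 − 1.2 = 6.431 mm.
The walls impose strain ε = −(6.431)/14100 = -4.5609e-04; σ = Eε = 28000 · -4.5609e-04 = -12.77 MPa.

-12.8 MPa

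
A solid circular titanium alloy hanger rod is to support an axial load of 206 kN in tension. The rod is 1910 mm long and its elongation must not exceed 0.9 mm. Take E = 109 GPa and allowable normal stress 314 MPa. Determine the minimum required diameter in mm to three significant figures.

71.5 mm

Required area A ≥ P/σ_allow = 206000/314 = 656.1 mm².
For a solid circular section, d ≥ √(4A/π) = 28.9 mm.
Elongation limit: A ≥ PL/(Eδ_allow) = 206000·1910/(109000·0.9) = 4011 mm² ⇒ d ≥ 71.46 mm.
The elongation limit governs.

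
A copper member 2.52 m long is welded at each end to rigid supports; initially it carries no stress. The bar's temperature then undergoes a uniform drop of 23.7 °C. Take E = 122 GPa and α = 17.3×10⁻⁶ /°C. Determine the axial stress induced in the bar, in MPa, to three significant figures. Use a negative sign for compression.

50.0 MPa

Free thermal expansion αLΔT = 17.3e-6 · 2520 · -23.7 = -1.033 mm.
The walls impose strain ε = −(-1.033)/2520 = 4.1001e-04; σ = Eε = 122000 · 4.1001e-04 = 50.02 MPa.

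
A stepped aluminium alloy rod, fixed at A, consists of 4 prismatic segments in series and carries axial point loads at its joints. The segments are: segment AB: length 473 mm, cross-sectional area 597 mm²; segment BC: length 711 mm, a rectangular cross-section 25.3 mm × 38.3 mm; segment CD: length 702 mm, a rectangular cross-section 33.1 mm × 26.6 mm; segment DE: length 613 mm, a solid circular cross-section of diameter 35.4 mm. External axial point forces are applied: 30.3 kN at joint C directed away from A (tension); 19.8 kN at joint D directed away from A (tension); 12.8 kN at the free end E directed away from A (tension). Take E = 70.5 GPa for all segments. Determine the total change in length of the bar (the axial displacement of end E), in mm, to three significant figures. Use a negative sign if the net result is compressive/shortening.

Internal axial forces (sectioning from the free end, tension +): N_DE = 12.8 kN, N_CD = 32.6 kN, N_BC = 62.9 kN, N_AB = 62.9 kN.
A_BC = 969 mm².
A_CD = 880.5 mm².
A_DE = 984.2 mm².
δ_AB = 62900·473/(597·70500) = 0.7069 mm
δ_BC = 62900·711/(969·70500) = 0.6547 mm
δ_CD = 32600·702/(880.5·70500) = 0.3687 mm
δ_DE = 12800·613/(984.2·70500) = 0.1131 mm
δ = Σδ_i = 1.843 mm.

1.84 mm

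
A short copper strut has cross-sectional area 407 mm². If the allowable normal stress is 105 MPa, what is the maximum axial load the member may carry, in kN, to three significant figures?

42.7 kN

P_max = σ_allow · A = 105 · 407 = 42740 N = 42.73 kN.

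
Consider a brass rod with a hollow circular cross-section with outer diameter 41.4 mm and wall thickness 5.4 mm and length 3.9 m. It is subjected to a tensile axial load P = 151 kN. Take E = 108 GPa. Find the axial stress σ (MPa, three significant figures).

A = 610.7 mm².
σ = N/A = 151000/610.7 = 247.2 MPa.

247 MPa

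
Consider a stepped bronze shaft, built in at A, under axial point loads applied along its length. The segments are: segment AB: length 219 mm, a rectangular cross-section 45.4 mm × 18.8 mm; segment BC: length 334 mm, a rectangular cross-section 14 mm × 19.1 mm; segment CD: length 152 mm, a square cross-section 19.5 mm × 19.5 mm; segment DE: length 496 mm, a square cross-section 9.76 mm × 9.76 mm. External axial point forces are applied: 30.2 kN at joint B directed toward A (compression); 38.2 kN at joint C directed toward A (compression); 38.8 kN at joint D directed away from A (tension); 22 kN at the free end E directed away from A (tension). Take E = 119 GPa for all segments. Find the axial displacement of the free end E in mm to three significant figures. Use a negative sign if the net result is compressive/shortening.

Internal axial forces (sectioning from the free end, tension +): N_DE = 22 kN, N_CD = 60.8 kN, N_BC = 22.6 kN, N_AB = -7.6 kN.
A_AB = 853.5 mm².
A_BC = 267.4 mm².
A_CD = 380.2 mm².
A_DE = 95.26 mm².
δ_AB = -7600·219/(853.5·119000) = -0.01639 mm
δ_BC = 22600·334/(267.4·119000) = 0.2372 mm
δ_CD = 60800·152/(380.2·119000) = 0.2042 mm
δ_DE = 22000·496/(95.26·119000) = 0.9626 mm
δ = Σδ_i = 1.388 mm.

1.39 mm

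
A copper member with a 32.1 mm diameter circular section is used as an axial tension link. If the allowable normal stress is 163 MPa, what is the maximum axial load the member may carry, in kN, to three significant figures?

A = 809.3 mm².
P_max = σ_allow · A = 163 · 809.3 = 131900 N = 131.9 kN.

132 kN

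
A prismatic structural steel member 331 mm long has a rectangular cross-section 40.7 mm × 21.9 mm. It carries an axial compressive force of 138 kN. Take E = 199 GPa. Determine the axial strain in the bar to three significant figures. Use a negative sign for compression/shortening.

-7.78e-04

A = 891.3 mm².
σ = N/A = -154.8 MPa; ε = σ/E = -154.8/199000 = -7.780e-04.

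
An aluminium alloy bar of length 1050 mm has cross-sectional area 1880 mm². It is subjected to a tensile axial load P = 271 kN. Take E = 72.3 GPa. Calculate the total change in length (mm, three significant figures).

δ_mech = NL/(AE) = 271000·1050/(1880·72300) = 2.093 mm.

2.09 mm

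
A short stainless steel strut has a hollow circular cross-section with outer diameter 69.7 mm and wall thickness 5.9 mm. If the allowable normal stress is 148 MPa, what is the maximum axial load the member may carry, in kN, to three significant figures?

175 kN

A = 1183 mm².
P_max = σ_allow · A = 148 · 1183 = 175000 N = 175 kN.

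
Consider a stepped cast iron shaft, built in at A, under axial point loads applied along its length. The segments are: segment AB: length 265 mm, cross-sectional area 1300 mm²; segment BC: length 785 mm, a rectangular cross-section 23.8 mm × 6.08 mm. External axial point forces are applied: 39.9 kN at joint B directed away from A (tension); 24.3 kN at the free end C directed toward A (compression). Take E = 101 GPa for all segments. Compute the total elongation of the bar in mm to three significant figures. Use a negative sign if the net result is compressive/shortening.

-1.27 mm

Internal axial forces (sectioning from the free end, tension +): N_BC = -24.3 kN, N_AB = 15.6 kN.
A_BC = 144.7 mm².
δ_AB = 15600·265/(1300·101000) = 0.03149 mm
δ_BC = -24300·785/(144.7·101000) = -1.305 mm
δ = Σδ_i = -1.274 mm.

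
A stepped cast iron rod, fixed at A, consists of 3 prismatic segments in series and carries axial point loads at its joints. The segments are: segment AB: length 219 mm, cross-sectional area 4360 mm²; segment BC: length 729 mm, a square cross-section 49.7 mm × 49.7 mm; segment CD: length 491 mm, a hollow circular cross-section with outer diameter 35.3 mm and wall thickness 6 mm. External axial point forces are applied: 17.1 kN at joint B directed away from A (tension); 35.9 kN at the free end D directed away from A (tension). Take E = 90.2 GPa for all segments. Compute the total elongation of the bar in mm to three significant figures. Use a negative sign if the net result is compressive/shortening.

0.501 mm

Internal axial forces (sectioning from the free end, tension +): N_CD = 35.9 kN, N_BC = 35.9 kN, N_AB = 53 kN.
A_BC = 2470 mm².
A_CD = 552.3 mm².
δ_AB = 53000·219/(4360·90200) = 0.02951 mm
δ_BC = 35900·729/(2470·90200) = 0.1175 mm
δ_CD = 35900·491/(552.3·90200) = 0.3538 mm
δ = Σδ_i = 0.5008 mm.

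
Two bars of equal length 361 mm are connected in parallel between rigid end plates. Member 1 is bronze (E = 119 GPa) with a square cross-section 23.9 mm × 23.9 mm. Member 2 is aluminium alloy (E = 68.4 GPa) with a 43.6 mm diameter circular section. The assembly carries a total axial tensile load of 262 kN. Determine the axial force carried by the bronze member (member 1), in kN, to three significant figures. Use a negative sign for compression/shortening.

105 kN

A_1 = 571.2 mm².
A_2 = 1493 mm².
Equal strain + equilibrium ⇒ each member carries load in proportion to AE: A₁E₁ = 67970000 N, A₂E₂ = 102100000 N, ΣAE = 170100000 N.
F₁ = P·A₁E₁/ΣAE = 262000·67970000/170100000 = 104700 N.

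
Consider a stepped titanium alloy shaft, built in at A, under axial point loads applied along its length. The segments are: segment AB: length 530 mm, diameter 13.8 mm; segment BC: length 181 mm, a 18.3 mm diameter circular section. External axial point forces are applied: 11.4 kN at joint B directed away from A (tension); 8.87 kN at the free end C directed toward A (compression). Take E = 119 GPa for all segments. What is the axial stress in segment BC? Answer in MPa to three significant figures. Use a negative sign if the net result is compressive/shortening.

-33.7 MPa

Internal axial forces (sectioning from the free end, tension +): N_BC = -8.87 kN, N_AB = 2.53 kN.
A_BC = 263 mm².
σ_BC = N_BC/A_BC = -8870/263 = -33.72 MPa.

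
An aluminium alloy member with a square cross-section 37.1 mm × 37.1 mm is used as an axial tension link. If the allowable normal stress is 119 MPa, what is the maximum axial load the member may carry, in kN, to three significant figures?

A = 1376 mm².
P_max = σ_allow · A = 119 · 1376 = 163800 N = 163.8 kN.

164 kN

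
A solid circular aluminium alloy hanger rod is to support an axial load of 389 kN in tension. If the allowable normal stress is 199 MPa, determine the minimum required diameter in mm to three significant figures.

Required area A ≥ P/σ_allow = 389000/199 = 1955 mm².
For a solid circular section, d ≥ √(4A/π) = 49.89 mm.

49.9 mm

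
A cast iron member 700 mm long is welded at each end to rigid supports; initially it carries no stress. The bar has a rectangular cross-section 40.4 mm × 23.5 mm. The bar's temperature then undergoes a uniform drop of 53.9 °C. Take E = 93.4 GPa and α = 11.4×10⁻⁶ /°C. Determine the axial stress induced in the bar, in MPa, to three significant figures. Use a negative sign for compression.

57.4 MPa

Free thermal expansion αLΔT = 11.4e-6 · 700 · -53.9 = -0.4301 mm.
The walls impose strain ε = −(-0.4301)/700 = 6.1446e-04; σ = Eε = 93400 · 6.1446e-04 = 57.39 MPa.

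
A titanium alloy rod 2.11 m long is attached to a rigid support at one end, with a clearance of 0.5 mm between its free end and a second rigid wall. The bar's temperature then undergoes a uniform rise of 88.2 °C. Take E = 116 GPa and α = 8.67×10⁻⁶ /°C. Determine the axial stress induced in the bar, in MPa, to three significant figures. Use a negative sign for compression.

Free thermal expansion αLΔT = 8.67e-6 · 2110 · 88.2 = 1.614 mm.
The walls engage after the gap closes; constrained expansion = 1.614 − 0.5 = 1.114 mm.
The walls impose strain ε = −(1.114)/2110 = -5.2773e-04; σ = Eε = 116000 · -5.2773e-04 = -61.22 MPa.

-61.2 MPa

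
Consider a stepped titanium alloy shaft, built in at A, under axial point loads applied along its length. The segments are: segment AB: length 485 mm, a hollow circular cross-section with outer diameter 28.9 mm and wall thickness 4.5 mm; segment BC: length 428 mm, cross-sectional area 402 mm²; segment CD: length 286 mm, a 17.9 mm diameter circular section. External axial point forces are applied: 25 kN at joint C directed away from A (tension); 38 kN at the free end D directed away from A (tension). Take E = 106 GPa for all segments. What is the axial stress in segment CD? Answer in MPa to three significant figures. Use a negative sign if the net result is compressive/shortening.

151 MPa

Internal axial forces (sectioning from the free end, tension +): N_CD = 38 kN, N_BC = 63 kN, N_AB = 63 kN.
A_CD = 251.6 mm².
σ_CD = N_CD/A_CD = 38000/251.6 = 151 MPa.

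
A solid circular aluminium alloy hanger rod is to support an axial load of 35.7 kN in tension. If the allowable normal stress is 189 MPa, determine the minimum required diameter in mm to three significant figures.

Required area A ≥ P/σ_allow = 35700/189 = 188.9 mm².
For a solid circular section, d ≥ √(4A/π) = 15.51 mm.

15.5 mm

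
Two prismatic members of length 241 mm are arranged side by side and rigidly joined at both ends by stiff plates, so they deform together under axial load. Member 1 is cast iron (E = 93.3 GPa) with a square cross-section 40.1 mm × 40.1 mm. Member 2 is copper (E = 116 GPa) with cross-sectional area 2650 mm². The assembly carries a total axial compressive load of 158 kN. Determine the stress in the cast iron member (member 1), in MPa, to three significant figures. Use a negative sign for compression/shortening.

-32.2 MPa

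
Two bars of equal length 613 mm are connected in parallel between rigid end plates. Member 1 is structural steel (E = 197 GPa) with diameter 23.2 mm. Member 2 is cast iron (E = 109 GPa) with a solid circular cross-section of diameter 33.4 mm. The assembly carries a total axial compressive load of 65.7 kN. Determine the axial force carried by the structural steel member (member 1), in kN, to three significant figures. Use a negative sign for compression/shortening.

-30.6 kN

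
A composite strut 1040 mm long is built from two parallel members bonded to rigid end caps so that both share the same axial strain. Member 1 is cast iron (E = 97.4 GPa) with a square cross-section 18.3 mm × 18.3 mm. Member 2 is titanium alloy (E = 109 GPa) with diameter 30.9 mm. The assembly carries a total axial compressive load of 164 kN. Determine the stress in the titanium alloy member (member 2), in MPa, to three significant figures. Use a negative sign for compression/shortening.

-156 MPa

A_1 = 334.9 mm².
A_2 = 749.9 mm².
Equal strain + equilibrium ⇒ each member carries load in proportion to AE: A₁E₁ = 32620000 N, A₂E₂ = 81740000 N, ΣAE = 114400000 N.
σ₂ = P·E₂/ΣAE = -164000·109000/114400000 = -156.3 MPa.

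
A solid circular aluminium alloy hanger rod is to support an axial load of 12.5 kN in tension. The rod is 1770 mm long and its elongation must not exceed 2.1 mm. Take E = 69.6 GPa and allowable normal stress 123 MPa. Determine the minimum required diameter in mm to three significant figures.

Required area A ≥ P/σ_allow = 12500/123 = 101.6 mm².
For a solid circular section, d ≥ √(4A/π) = 11.38 mm.
Elongation limit: A ≥ PL/(Eδ_allow) = 12500·1770/(69600·2.1) = 151.4 mm² ⇒ d ≥ 13.88 mm.
The elongation limit governs.

13.9 mm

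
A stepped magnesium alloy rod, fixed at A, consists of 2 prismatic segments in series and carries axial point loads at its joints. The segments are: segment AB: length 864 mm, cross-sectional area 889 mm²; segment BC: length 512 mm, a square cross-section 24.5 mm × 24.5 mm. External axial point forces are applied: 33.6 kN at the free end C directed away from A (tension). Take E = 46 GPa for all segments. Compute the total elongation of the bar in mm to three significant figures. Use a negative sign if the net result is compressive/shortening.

Internal axial forces (sectioning from the free end, tension +): N_BC = 33.6 kN, N_AB = 33.6 kN.
A_BC = 600.2 mm².
δ_AB = 33600·864/(889·46000) = 0.7099 mm
δ_BC = 33600·512/(600.2·46000) = 0.623 mm
δ = Σδ_i = 1.333 mm.

1.33 mm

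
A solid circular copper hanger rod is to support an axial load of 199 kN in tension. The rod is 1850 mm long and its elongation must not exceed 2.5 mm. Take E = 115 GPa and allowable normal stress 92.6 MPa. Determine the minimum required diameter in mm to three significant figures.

52.3 mm

Required area A ≥ P/σ_allow = 199000/92.6 = 2149 mm².
For a solid circular section, d ≥ √(4A/π) = 52.31 mm.
Elongation limit: A ≥ PL/(Eδ_allow) = 199000·1850/(115000·2.5) = 1281 mm² ⇒ d ≥ 40.38 mm.
The stress limit governs.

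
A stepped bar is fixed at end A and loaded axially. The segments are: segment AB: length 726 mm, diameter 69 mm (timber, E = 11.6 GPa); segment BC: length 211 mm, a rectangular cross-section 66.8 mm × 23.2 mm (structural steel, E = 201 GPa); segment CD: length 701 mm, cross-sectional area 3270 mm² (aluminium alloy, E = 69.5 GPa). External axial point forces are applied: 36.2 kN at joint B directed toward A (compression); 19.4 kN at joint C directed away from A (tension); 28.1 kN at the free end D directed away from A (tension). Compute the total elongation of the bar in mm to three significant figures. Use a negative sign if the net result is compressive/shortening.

0.308 mm

Internal axial forces (sectioning from the free end, tension +): N_CD = 28.1 kN, N_BC = 47.5 kN, N_AB = 11.3 kN.
A_AB = 3739 mm².
A_BC = 1550 mm².
δ_AB = 11300·726/(3739·11600) = 0.1891 mm
δ_BC = 47500·211/(1550·201000) = 0.03217 mm
δ_CD = 28100·701/(3270·69500) = 0.08667 mm
δ = Σδ_i = 0.308 mm.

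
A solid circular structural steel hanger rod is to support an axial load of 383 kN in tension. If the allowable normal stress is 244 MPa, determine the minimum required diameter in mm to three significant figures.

44.7 mm

Required area A ≥ P/σ_allow = 383000/244 = 1570 mm².
For a solid circular section, d ≥ √(4A/π) = 44.71 mm.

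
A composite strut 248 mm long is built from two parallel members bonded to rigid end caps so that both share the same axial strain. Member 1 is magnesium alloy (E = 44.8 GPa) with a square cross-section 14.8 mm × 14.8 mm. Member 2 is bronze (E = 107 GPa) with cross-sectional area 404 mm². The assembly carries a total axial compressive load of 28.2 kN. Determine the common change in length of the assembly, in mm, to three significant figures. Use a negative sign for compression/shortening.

-0.132 mm

A_1 = 219 mm².
Equal strain + equilibrium ⇒ each member carries load in proportion to AE: A₁E₁ = 9813000 N, A₂E₂ = 43230000 N, ΣAE = 53040000 N.
δ = PL/ΣAE = -28200·248/53040000 = -0.1319 mm.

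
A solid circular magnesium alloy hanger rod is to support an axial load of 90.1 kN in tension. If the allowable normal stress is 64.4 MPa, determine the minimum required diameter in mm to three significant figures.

42.2 mm

Required area A ≥ P/σ_allow = 90100/64.4 = 1399 mm².
For a solid circular section, d ≥ √(4A/π) = 42.21 mm.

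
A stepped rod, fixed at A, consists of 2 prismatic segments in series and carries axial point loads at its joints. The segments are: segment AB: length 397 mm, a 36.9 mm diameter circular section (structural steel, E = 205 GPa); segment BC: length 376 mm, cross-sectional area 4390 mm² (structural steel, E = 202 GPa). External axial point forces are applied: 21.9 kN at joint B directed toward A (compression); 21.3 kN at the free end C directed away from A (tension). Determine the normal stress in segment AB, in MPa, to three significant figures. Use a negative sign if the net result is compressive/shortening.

-0.561 MPa

Internal axial forces (sectioning from the free end, tension +): N_BC = 21.3 kN, N_AB = -0.6 kN.
A_AB = 1069 mm².
σ_AB = N_AB/A_AB = -600/1069 = -0.5611 MPa.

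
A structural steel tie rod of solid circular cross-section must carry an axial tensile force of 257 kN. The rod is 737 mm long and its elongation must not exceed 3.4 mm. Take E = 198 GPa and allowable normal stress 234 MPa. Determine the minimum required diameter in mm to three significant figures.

37.4 mm

Required area A ≥ P/σ_allow = 257000/234 = 1098 mm².
For a solid circular section, d ≥ √(4A/π) = 37.4 mm.
Elongation limit: A ≥ PL/(Eδ_allow) = 257000·737/(198000·3.4) = 281.4 mm² ⇒ d ≥ 18.93 mm.
The stress limit governs.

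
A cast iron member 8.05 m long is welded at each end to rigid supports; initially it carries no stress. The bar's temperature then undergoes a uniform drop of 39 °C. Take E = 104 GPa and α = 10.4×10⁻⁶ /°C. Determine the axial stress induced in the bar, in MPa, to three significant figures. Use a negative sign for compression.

42.2 MPa

Free thermal expansion αLΔT = 10.4e-6 · 8050 · -39 = -3.265 mm.
The walls impose strain ε = −(-3.265)/8050 = 4.0560e-04; σ = Eε = 104000 · 4.0560e-04 = 42.18 MPa.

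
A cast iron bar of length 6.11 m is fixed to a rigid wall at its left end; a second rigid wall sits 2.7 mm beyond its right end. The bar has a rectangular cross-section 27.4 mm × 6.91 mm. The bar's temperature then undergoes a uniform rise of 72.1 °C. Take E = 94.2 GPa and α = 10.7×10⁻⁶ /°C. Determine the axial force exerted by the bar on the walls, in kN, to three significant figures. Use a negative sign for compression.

-5.88 kN

Free thermal expansion αLΔT = 10.7e-6 · 6110 · 72.1 = 4.714 mm.
The walls engage after the gap closes; constrained expansion = 4.714 − 2.7 = 2.014 mm.
The walls impose strain ε = −(2.014)/6110 = -3.2957e-04; σ = Eε = 94200 · -3.2957e-04 = -31.05 MPa.
Wall reaction R = σ·A = -31.05·189.3 = -5878 N = -5.878 kN.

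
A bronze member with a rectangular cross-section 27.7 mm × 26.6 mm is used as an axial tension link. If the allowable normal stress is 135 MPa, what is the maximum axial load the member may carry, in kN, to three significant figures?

A = 736.8 mm².
P_max = σ_allow · A = 135 · 736.8 = 99470 N = 99.47 kN.

99.5 kN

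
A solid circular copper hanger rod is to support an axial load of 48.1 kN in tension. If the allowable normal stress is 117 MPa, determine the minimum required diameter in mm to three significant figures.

Required area A ≥ P/σ_allow = 48100/117 = 411.1 mm².
For a solid circular section, d ≥ √(4A/π) = 22.88 mm.

22.9 mm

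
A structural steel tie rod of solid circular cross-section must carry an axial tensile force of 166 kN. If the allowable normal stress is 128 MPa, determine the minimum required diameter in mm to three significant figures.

Required area A ≥ P/σ_allow = 166000/128 = 1297 mm².
For a solid circular section, d ≥ √(4A/π) = 40.64 mm.

40.6 mm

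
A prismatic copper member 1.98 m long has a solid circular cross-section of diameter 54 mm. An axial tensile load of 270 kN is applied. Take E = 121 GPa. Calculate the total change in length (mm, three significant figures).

1.93 mm

A = 2290 mm².
δ_mech = NL/(AE) = 270000·1980/(2290·121000) = 1.929 mm.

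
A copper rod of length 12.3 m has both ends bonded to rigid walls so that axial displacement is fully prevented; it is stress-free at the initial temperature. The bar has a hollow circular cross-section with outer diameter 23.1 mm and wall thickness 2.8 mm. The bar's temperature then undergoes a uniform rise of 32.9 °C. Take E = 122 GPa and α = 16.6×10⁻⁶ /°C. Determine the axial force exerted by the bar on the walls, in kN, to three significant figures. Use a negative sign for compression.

-11.9 kN

Free thermal expansion αLΔT = 16.6e-6 · 12300 · 32.9 = 6.718 mm.
The walls impose strain ε = −(6.718)/12300 = -5.4614e-04; σ = Eε = 122000 · -5.4614e-04 = -66.63 MPa.
Wall reaction R = σ·A = -66.63·178.6 = -11900 N = -11.9 kN.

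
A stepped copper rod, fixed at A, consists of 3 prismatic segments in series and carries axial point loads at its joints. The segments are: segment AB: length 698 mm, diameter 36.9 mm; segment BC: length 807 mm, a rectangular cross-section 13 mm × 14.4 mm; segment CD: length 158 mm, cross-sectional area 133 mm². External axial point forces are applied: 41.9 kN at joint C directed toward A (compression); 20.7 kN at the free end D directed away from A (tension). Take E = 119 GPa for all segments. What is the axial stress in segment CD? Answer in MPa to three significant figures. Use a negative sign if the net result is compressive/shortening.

156 MPa

Internal axial forces (sectioning from the free end, tension +): N_CD = 20.7 kN, N_BC = -21.2 kN, N_AB = -21.2 kN.
σ_CD = N_CD/A_CD = 20700/133 = 155.6 MPa.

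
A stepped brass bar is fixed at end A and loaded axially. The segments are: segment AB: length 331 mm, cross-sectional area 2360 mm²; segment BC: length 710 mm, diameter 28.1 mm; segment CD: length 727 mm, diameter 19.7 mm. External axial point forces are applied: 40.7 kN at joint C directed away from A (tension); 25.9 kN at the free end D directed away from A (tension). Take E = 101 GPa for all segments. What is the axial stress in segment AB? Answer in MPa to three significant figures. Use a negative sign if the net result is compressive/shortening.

28.2 MPa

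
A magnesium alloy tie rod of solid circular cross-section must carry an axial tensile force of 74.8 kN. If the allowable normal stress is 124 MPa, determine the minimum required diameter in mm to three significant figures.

Required area A ≥ P/σ_allow = 74800/124 = 603.2 mm².
For a solid circular section, d ≥ √(4A/π) = 27.71 mm.

27.7 mm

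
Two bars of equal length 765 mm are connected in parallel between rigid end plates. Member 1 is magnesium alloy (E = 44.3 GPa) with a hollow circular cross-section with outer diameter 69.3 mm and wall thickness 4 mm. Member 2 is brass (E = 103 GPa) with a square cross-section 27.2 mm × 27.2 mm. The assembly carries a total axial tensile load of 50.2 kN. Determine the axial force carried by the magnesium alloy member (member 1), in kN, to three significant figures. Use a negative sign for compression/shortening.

16.2 kN

A_1 = 820.6 mm².
A_2 = 739.8 mm².
Equal strain + equilibrium ⇒ each member carries load in proportion to AE: A₁E₁ = 36350000 N, A₂E₂ = 76200000 N, ΣAE = 112600000 N.
F₁ = P·A₁E₁/ΣAE = 50200·36350000/112600000 = 16210 N.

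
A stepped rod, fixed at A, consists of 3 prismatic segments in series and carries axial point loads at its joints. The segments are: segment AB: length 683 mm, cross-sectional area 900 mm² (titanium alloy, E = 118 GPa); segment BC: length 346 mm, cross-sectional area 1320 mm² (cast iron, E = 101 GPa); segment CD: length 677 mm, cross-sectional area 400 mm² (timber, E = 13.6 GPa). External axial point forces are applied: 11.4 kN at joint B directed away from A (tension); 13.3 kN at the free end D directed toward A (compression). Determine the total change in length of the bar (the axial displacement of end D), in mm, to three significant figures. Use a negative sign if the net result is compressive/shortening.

Internal axial forces (sectioning from the free end, tension +): N_CD = -13.3 kN, N_BC = -13.3 kN, N_AB = -1.9 kN.
δ_AB = -1900·683/(900·118000) = -0.01222 mm
δ_BC = -13300·346/(1320·101000) = -0.03452 mm
δ_CD = -13300·677/(400·13600) = -1.655 mm
δ = Σδ_i = -1.702 mm.

-1.70 mm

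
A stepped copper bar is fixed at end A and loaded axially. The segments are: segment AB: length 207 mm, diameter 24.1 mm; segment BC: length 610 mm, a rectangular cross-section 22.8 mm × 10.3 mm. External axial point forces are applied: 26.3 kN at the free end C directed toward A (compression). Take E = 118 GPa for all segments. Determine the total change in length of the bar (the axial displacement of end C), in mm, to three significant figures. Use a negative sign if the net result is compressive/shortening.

Internal axial forces (sectioning from the free end, tension +): N_BC = -26.3 kN, N_AB = -26.3 kN.
A_AB = 456.2 mm².
A_BC = 234.8 mm².
δ_AB = -26300·207/(456.2·118000) = -0.1011 mm
δ_BC = -26300·610/(234.8·118000) = -0.5789 mm
δ = Σδ_i = -0.6801 mm.

-0.680 mm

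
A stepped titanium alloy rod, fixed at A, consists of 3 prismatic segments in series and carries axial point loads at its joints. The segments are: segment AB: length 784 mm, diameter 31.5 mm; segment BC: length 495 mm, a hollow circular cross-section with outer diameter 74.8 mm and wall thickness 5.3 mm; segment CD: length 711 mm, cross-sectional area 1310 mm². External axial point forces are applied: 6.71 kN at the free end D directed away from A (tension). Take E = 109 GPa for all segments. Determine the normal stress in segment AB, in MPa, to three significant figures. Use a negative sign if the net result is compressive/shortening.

Internal axial forces (sectioning from the free end, tension +): N_CD = 6.71 kN, N_BC = 6.71 kN, N_AB = 6.71 kN.
A_AB = 779.3 mm².
σ_AB = N_AB/A_AB = 6710/779.3 = 8.61 MPa.

8.61 MPa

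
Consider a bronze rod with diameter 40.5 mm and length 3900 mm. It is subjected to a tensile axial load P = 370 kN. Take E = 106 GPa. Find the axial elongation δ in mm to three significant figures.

A = 1288 mm².
δ_mech = NL/(AE) = 370000·3900/(1288·106000) = 10.57 mm.

10.6 mm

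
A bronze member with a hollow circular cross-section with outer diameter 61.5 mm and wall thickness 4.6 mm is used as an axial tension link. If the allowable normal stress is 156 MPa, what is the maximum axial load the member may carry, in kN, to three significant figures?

128 kN

A = 822.3 mm².
P_max = σ_allow · A = 156 · 822.3 = 128300 N = 128.3 kN.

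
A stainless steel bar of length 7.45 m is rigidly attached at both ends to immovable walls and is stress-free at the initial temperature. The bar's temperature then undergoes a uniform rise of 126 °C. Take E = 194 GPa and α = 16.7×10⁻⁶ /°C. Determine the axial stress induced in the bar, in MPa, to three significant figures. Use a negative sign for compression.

-408 MPa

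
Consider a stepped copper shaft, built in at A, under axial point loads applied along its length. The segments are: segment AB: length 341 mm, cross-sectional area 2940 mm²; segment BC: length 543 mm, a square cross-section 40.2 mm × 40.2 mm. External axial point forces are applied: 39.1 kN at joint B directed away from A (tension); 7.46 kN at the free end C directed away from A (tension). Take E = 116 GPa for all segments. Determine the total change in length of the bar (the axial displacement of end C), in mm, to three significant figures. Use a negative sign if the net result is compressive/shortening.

Internal axial forces (sectioning from the free end, tension +): N_BC = 7.46 kN, N_AB = 46.56 kN.
A_BC = 1616 mm².
δ_AB = 46560·341/(2940·116000) = 0.04655 mm
δ_BC = 7460·543/(1616·116000) = 0.02161 mm
δ = Σδ_i = 0.06816 mm.

0.0682 mm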